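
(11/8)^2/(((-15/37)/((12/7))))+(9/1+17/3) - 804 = -1339511/1680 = -797.33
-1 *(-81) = 81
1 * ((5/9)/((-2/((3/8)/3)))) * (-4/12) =5/432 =0.01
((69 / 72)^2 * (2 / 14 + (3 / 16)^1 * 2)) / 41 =0.01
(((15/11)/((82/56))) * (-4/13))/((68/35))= -14700/99671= -0.15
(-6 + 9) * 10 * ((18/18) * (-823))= -24690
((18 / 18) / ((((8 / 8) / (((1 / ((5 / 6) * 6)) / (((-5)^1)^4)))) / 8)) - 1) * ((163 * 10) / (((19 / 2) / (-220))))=89420496 / 2375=37650.74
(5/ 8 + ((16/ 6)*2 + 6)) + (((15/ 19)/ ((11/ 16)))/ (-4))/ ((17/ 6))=11.86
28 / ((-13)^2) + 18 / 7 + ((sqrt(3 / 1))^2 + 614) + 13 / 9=6613720 / 10647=621.18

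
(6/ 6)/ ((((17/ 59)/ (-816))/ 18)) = -50976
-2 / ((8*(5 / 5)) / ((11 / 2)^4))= -228.77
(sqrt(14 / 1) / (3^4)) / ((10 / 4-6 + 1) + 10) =2 * sqrt(14) / 1215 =0.01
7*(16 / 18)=56 / 9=6.22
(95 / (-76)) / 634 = -5 / 2536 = -0.00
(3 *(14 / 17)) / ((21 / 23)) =46 / 17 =2.71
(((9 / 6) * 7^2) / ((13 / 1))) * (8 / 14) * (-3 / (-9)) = 14 / 13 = 1.08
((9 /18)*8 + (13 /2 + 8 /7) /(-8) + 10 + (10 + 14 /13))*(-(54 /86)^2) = -25603209 /2692144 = -9.51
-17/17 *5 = -5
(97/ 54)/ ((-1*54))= -0.03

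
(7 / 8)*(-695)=-4865 / 8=-608.12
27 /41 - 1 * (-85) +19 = 4291 /41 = 104.66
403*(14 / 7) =806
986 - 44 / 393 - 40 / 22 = 4254134 / 4323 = 984.07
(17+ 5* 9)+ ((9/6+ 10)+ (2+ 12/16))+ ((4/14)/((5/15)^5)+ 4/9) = 36823/252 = 146.12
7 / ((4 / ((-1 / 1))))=-7 / 4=-1.75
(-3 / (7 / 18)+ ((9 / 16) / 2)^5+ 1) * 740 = -4967.27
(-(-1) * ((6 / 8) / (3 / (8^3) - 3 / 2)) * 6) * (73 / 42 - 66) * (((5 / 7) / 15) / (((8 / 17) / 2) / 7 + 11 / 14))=690944 / 61425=11.25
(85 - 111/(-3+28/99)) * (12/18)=67708/807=83.90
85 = 85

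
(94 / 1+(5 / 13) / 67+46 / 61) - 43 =2750052 / 53131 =51.76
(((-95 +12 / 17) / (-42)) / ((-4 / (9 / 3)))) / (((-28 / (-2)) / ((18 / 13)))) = -2061 / 12376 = -0.17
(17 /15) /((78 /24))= 68 /195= 0.35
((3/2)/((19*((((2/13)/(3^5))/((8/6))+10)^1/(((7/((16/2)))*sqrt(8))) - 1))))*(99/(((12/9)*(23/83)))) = 4017987846873/2911468104296+11480510384343*sqrt(2)/2911468104296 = 6.96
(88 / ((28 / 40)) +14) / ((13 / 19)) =18582 / 91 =204.20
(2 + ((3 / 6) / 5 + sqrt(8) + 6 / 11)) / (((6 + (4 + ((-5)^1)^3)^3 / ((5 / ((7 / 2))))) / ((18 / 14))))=-180*sqrt(2) / 86806069 - 2619 / 954866759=-0.00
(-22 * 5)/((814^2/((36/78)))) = -15/195767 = -0.00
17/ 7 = 2.43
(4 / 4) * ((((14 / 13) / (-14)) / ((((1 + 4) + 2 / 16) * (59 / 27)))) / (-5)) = 216 / 157235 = 0.00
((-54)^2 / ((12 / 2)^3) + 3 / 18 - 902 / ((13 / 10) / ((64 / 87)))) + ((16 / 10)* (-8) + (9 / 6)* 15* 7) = -3981673 / 11310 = -352.05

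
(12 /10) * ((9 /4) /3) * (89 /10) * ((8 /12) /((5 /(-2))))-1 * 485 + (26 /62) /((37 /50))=-69761874 /143375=-486.57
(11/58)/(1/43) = 473/58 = 8.16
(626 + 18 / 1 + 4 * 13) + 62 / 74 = 25783 / 37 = 696.84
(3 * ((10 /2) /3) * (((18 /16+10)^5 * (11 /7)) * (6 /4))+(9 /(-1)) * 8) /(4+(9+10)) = 921336778941 /10551296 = 87319.77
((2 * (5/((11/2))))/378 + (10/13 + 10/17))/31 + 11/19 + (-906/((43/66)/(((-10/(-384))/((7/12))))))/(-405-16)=0.77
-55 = -55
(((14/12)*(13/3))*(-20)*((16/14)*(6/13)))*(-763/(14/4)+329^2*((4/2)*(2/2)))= -11534080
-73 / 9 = -8.11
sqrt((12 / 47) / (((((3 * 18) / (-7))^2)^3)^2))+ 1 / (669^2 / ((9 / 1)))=117649 * sqrt(141) / 582680415456+ 1 / 49729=0.00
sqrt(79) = 8.89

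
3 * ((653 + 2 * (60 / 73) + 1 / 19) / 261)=302688 / 40223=7.53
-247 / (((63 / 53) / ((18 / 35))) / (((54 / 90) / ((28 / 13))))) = -29.77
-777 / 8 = -97.12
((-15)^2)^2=50625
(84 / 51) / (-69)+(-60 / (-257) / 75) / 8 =-70787 / 3014610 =-0.02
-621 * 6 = -3726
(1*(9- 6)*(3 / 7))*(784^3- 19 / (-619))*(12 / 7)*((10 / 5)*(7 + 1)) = 16994009089.08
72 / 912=3 / 38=0.08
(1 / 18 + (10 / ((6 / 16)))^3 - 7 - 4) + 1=1023463 / 54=18953.02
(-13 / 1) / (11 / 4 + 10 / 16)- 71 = -74.85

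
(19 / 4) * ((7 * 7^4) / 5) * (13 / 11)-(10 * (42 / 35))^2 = 4119649 / 220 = 18725.68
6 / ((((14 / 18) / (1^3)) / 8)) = 432 / 7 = 61.71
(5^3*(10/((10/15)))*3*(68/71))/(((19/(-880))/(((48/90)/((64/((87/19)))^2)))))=-2653880625/3895912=-681.20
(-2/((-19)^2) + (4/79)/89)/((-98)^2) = -6309/12188393182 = -0.00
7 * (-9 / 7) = -9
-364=-364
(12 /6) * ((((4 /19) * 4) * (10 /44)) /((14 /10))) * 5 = 2000 /1463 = 1.37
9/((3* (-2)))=-3/2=-1.50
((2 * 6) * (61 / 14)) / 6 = 61 / 7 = 8.71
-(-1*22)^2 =-484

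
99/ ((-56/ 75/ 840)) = -111375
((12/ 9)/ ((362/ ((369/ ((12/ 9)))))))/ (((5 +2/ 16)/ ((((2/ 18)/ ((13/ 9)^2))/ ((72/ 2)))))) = 9/ 30589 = 0.00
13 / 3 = 4.33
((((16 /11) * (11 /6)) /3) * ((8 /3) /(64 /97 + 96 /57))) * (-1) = -3686 /3645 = -1.01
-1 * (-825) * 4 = 3300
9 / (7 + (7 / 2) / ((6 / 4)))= 27 / 28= 0.96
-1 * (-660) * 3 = 1980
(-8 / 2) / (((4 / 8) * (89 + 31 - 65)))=-0.15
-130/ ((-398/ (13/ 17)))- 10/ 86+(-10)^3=-145449580/ 145469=-999.87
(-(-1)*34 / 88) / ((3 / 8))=34 / 33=1.03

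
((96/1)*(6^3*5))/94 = 51840/47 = 1102.98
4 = 4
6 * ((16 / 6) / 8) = 2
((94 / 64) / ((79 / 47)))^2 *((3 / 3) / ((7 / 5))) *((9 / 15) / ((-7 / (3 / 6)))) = -14639043 / 626296832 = -0.02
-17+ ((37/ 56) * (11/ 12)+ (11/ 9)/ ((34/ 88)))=-453451/ 34272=-13.23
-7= -7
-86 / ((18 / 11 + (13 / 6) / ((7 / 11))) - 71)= 39732 / 30473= 1.30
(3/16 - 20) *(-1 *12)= 951/4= 237.75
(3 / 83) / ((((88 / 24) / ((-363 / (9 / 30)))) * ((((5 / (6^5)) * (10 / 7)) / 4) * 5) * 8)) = -2694384 / 2075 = -1298.50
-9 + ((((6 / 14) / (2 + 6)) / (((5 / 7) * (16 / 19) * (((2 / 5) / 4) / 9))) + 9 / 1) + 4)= 769 / 64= 12.02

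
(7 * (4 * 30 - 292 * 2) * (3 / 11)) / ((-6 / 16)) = 2362.18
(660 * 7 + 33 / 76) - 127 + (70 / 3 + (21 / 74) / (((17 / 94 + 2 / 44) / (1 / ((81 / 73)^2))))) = 3250690500881 / 719531748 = 4517.79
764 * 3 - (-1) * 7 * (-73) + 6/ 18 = 5344/ 3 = 1781.33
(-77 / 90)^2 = 5929 / 8100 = 0.73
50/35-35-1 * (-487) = 3174/7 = 453.43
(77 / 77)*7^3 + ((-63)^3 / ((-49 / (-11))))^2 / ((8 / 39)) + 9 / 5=614428183147 / 40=15360704578.68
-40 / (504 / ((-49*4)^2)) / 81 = -27440 / 729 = -37.64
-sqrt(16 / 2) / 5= -2 * sqrt(2) / 5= -0.57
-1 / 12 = -0.08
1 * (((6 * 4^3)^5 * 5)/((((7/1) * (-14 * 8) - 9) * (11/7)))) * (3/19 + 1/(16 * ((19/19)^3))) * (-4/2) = 2447422689116160/165737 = 14766905936.01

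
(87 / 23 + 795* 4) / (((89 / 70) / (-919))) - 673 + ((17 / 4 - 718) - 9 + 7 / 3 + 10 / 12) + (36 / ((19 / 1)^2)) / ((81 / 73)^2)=-2302659.19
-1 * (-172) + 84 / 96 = 1383 / 8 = 172.88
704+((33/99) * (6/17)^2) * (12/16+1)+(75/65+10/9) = 23883394/33813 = 706.34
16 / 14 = 8 / 7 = 1.14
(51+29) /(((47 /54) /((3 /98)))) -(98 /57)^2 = -1064492 /7482447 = -0.14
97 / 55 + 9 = 592 / 55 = 10.76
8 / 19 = 0.42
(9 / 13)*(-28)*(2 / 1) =-504 / 13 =-38.77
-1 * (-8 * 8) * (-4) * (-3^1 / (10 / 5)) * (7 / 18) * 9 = 1344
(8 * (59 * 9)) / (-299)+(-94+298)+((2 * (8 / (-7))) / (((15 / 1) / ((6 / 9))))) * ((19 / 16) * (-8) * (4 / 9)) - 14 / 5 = 158870702 / 847665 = 187.42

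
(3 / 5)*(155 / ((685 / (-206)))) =-19158 / 685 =-27.97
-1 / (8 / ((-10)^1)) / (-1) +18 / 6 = 7 / 4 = 1.75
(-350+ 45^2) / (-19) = -88.16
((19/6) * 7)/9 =133/54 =2.46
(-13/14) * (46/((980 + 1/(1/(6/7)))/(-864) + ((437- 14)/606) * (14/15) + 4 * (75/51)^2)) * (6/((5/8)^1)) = -180973668096/3604295759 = -50.21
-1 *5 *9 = -45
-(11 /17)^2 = -121 /289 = -0.42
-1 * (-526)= 526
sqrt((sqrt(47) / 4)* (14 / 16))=sqrt(14)* 47^(1 / 4) / 8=1.22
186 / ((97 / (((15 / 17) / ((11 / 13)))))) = 36270 / 18139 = 2.00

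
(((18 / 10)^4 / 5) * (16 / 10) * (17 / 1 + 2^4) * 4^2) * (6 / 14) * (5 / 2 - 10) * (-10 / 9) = 27713664 / 4375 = 6334.55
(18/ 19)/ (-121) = -18/ 2299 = -0.01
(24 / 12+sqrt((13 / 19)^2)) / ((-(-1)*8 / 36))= 459 / 38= 12.08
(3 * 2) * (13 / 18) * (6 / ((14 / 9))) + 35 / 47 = 5744 / 329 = 17.46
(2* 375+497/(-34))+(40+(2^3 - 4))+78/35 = 930117/1190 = 781.61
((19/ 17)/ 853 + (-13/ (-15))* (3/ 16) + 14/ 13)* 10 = 18711549/ 1508104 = 12.41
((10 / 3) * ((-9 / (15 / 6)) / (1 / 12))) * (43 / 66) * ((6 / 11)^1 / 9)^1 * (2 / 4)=-344 / 121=-2.84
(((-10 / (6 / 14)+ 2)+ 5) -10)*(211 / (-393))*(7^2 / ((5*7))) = 116683 / 5895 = 19.79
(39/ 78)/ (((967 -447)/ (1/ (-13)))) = -1/ 13520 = -0.00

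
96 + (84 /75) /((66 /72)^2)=294432 /3025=97.33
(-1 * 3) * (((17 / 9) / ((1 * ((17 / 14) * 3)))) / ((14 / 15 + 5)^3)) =-5250 / 704969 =-0.01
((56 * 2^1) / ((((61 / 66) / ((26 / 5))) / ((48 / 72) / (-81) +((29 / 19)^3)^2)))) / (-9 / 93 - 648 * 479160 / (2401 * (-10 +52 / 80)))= 11709228613819940851648 / 20340329861805632040645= 0.58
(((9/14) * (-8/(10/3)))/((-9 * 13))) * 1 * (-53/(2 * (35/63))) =-1431/2275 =-0.63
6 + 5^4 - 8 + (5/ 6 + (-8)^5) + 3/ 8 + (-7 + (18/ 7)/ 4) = -5401225/ 168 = -32150.15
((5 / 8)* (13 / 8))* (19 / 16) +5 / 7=1.92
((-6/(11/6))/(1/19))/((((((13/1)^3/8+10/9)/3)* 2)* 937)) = -73872/204624871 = -0.00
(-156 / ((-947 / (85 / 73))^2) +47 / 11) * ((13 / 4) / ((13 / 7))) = 1572235521269 / 210280187084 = 7.48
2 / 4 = 1 / 2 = 0.50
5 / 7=0.71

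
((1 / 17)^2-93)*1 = -26876 / 289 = -93.00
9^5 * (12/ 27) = 26244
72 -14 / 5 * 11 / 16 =2803 / 40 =70.08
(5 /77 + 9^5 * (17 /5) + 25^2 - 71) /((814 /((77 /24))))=3229519 /4070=793.49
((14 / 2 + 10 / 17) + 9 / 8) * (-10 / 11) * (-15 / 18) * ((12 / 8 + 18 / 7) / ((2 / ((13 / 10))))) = 1463475 / 83776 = 17.47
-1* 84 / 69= -28 / 23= -1.22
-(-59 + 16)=43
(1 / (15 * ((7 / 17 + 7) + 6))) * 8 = 34 / 855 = 0.04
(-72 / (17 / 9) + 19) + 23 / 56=-17809 / 952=-18.71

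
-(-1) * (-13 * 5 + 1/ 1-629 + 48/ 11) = -7575/ 11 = -688.64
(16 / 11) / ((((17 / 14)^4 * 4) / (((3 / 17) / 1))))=460992 / 15618427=0.03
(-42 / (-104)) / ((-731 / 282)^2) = 417501 / 6946693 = 0.06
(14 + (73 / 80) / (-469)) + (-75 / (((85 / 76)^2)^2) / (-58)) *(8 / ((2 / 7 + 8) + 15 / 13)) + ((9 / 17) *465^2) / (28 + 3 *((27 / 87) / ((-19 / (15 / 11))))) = 15987090251744453388027 / 3887186821167000400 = 4112.77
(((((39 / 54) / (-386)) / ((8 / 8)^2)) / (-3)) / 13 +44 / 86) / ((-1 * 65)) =-0.01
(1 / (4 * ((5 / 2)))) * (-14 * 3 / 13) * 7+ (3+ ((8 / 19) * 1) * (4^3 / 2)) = 17552 / 1235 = 14.21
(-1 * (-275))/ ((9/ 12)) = 1100/ 3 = 366.67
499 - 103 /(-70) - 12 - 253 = 16483 /70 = 235.47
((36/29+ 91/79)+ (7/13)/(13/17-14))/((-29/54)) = -94590876/21592675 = -4.38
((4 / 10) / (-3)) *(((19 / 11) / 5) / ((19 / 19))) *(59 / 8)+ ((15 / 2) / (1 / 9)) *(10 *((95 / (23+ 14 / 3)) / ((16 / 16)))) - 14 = 630909857 / 273900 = 2303.43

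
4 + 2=6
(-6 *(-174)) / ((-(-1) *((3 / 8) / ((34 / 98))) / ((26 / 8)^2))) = 499902 / 49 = 10202.08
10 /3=3.33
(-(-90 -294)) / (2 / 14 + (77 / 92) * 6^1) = 123648 / 1663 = 74.35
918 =918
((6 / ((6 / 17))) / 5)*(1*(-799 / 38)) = -13583 / 190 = -71.49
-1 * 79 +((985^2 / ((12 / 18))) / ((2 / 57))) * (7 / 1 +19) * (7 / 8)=15097669961 / 16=943604372.56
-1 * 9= -9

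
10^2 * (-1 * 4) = -400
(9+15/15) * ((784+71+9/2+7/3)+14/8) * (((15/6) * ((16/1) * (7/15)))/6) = 725410/27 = 26867.04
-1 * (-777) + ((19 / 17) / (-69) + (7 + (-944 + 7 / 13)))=-2431876 / 15249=-159.48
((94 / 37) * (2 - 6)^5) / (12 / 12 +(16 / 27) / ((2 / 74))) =-113.47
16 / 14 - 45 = -307 / 7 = -43.86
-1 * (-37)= 37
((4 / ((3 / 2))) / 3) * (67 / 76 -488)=-74042 / 171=-432.99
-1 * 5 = -5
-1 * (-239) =239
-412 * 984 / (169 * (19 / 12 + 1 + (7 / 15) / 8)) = -48648960 / 53573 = -908.09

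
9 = 9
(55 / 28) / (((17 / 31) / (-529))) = -901945 / 476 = -1894.84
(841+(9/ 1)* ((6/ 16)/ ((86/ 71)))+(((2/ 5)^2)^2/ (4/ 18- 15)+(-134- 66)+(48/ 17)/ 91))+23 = 8427876113213/ 12638990000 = 666.82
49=49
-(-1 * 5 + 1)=4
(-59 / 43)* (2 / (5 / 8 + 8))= -944 / 2967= -0.32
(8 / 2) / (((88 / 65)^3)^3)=20711912837890625 / 79119595457216512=0.26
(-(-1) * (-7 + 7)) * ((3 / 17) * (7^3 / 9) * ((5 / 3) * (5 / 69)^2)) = 0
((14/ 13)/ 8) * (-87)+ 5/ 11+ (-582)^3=-112762580935/ 572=-197137379.26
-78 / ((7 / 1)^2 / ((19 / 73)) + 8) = -494 / 1243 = -0.40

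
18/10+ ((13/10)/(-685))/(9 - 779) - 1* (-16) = 93886113/5274500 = 17.80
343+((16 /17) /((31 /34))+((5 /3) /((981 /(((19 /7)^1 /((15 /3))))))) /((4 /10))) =344.03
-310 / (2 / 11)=-1705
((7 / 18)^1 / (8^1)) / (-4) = -7 / 576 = -0.01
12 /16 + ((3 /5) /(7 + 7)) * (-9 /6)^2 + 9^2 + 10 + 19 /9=236773 /2520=93.96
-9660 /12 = -805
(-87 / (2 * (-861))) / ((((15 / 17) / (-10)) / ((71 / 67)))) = -35003 / 57687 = -0.61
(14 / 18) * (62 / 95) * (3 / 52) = 217 / 7410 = 0.03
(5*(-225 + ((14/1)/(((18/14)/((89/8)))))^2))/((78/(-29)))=-208874965/7776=-26861.49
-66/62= -1.06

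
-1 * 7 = -7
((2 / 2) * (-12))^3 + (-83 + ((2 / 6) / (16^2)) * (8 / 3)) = -521567 / 288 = -1811.00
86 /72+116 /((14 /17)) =35797 /252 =142.05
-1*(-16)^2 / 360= -32 / 45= -0.71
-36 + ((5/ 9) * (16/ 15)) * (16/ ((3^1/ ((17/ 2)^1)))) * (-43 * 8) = -751460/ 81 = -9277.28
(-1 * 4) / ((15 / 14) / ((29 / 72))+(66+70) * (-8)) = 203 / 55081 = 0.00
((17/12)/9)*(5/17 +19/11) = 7/22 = 0.32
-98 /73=-1.34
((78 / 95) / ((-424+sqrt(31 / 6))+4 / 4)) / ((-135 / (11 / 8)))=0.00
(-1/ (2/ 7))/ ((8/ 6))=-21/ 8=-2.62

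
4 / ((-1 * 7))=-4 / 7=-0.57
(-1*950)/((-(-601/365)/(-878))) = 304446500/601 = 506566.56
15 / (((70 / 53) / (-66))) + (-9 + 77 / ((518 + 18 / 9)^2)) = -1435823461 / 1892800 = -758.57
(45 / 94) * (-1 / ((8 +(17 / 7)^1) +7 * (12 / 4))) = -63 / 4136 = -0.02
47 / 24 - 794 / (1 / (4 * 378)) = -28812625 / 24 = -1200526.04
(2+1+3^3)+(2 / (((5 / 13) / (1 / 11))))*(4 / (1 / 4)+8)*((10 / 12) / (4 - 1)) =1094 / 33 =33.15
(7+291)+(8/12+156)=1364/3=454.67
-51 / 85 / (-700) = 3 / 3500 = 0.00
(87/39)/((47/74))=2146/611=3.51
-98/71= -1.38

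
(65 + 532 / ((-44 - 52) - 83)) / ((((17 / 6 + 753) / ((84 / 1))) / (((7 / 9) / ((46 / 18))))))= 39171384 / 18670595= 2.10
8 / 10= 4 / 5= 0.80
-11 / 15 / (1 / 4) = -44 / 15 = -2.93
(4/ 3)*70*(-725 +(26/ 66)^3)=-7294595840/ 107811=-67660.96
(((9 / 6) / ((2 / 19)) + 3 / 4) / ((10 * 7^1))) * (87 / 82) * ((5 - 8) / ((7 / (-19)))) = 14877 / 8036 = 1.85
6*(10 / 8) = 7.50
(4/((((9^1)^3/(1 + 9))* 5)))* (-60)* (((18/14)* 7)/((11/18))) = -320/33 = -9.70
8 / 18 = 4 / 9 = 0.44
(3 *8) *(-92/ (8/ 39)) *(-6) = 64584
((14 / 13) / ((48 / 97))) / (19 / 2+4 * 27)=679 / 36660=0.02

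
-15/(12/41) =-205/4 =-51.25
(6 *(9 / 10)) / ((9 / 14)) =42 / 5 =8.40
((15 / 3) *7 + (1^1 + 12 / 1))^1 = 48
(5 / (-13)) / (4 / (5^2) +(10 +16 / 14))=-875 / 25714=-0.03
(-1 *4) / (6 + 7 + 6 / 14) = -14 / 47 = -0.30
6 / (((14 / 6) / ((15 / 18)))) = 15 / 7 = 2.14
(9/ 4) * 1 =9/ 4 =2.25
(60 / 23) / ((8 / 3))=45 / 46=0.98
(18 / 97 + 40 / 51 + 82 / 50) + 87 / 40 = 4734161 / 989400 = 4.78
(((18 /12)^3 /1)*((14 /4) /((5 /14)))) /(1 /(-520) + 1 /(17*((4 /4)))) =292383 /503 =581.28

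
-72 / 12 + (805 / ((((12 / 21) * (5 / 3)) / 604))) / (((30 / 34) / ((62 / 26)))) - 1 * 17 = 89681784 / 65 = 1379719.75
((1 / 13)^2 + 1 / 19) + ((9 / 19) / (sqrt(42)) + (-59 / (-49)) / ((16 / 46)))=3*sqrt(42) / 266 + 4431023 / 1258712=3.59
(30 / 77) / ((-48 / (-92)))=115 / 154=0.75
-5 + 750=745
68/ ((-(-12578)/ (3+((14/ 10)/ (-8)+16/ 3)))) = 16643/ 377340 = 0.04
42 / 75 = 14 / 25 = 0.56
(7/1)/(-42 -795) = -7/837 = -0.01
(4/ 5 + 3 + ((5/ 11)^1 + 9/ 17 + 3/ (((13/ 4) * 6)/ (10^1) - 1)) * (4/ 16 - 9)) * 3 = -1728954/ 17765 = -97.32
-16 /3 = -5.33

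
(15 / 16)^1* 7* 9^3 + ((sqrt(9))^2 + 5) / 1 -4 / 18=690889 / 144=4797.84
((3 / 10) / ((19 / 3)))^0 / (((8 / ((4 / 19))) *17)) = 1 / 646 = 0.00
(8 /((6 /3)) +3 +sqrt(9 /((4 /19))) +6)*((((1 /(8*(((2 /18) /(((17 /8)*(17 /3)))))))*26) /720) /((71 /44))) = 41327*sqrt(19) /90880 +537251 /136320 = 5.92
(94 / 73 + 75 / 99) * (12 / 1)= 19708 / 803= 24.54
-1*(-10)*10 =100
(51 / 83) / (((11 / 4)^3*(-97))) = -3264 / 10715881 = -0.00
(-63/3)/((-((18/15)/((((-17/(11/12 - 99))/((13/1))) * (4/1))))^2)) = 9710400/234120601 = 0.04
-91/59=-1.54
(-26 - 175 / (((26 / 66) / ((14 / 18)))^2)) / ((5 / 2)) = -2154242 / 7605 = -283.27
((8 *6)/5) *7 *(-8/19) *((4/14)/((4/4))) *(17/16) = -816/95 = -8.59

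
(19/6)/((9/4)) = 38/27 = 1.41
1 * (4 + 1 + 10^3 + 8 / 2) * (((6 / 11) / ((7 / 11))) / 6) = 1009 / 7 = 144.14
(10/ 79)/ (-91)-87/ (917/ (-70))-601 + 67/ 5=-2735622342/ 4708795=-580.96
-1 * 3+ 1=-2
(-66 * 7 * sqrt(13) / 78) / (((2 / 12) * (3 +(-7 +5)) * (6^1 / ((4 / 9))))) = -308 * sqrt(13) / 117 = -9.49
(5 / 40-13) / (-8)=103 / 64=1.61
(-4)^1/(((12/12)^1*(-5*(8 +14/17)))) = 0.09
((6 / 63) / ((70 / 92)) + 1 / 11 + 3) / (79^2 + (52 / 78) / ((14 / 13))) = 13001 / 25231745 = 0.00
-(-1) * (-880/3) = -880/3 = -293.33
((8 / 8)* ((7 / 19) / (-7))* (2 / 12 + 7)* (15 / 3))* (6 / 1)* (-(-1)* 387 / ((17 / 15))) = -3864.01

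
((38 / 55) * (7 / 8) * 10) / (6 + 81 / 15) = 35 / 66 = 0.53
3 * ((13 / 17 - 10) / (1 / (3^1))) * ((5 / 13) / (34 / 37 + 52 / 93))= -24310665 / 1124006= -21.63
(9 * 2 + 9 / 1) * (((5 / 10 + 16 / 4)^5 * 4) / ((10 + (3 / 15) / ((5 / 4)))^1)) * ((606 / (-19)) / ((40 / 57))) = -7246198035 / 8128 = -891510.59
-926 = -926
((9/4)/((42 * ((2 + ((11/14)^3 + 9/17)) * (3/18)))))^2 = 24980004/2197078129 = 0.01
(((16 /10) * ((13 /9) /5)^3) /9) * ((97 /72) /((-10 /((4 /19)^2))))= -1704872 /66614653125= -0.00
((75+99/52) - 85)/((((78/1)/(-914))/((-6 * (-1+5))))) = -384794/169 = -2276.89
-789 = -789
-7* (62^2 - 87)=-26299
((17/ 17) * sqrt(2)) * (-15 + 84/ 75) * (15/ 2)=-1041 * sqrt(2)/ 10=-147.22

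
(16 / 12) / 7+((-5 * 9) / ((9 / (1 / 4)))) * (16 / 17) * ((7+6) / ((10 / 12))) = -6484 / 357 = -18.16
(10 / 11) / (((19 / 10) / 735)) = 73500 / 209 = 351.67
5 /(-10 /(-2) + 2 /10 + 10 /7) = 175 /232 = 0.75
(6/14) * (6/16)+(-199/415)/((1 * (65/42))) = -225273/1510600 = -0.15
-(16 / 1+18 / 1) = -34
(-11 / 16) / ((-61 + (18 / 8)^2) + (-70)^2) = -11 / 77505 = -0.00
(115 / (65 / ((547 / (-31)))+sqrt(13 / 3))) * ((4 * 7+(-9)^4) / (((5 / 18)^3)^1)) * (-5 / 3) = 44074587985956 * sqrt(39) / 20727395+7493485708764 / 318883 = 36778489.76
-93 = -93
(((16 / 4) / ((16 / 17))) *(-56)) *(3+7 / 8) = -3689 / 4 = -922.25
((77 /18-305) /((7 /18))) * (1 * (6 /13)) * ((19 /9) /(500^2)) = -102847 /34125000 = -0.00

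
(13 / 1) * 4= 52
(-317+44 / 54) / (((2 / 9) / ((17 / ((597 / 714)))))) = -17270351 / 597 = -28928.56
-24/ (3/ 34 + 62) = -816/ 2111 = -0.39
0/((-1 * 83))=0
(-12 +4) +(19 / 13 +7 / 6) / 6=-3539 / 468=-7.56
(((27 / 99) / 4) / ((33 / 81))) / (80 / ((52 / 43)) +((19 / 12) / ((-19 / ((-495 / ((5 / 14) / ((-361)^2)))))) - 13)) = 1053 / 94707993490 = 0.00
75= 75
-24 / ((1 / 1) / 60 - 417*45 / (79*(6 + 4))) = 113760 / 112511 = 1.01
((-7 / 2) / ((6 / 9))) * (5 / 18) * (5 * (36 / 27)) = -175 / 18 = -9.72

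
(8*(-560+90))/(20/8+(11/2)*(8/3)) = -22560/103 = -219.03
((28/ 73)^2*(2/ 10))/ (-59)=-784/ 1572055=-0.00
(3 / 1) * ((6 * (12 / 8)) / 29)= 27 / 29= 0.93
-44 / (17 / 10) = -440 / 17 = -25.88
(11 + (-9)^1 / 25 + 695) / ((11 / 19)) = 335179 / 275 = 1218.83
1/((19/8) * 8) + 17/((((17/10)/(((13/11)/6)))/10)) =12383/627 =19.75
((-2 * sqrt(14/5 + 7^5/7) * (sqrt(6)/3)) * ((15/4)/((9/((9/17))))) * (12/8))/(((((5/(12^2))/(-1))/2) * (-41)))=-216 * sqrt(360570)/3485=-37.22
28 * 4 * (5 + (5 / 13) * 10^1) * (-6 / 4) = -19320 / 13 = -1486.15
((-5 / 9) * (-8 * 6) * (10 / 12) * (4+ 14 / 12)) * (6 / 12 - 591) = -1830550 / 27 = -67798.15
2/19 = 0.11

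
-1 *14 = -14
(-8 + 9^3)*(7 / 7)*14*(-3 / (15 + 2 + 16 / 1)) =-10094 / 11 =-917.64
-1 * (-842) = 842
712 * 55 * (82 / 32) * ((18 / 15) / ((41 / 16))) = 46992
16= 16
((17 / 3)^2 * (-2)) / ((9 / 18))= -1156 / 9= -128.44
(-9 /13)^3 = -729 /2197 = -0.33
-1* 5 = -5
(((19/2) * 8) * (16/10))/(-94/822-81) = -124944/83345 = -1.50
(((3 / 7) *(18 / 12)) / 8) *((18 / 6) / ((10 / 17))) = 459 / 1120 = 0.41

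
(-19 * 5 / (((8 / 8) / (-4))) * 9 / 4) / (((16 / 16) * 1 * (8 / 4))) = 855 / 2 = 427.50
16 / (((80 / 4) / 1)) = 4 / 5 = 0.80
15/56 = 0.27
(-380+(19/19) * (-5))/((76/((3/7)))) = -165/76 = -2.17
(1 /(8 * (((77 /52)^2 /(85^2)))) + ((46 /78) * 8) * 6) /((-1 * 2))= -16964261 /77077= -220.09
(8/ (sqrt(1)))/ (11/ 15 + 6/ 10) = 6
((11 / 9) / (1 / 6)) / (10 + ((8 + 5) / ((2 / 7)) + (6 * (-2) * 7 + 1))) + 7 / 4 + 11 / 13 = 1817 / 780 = 2.33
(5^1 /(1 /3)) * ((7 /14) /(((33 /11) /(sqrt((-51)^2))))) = 255 /2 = 127.50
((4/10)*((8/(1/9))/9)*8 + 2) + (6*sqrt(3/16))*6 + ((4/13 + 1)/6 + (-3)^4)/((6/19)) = 9*sqrt(3) + 666409/2340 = 300.38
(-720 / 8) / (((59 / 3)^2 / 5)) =-4050 / 3481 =-1.16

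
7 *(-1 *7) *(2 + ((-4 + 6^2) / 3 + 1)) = -2009 / 3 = -669.67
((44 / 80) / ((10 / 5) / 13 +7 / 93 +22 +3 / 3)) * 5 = 13299 / 112336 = 0.12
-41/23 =-1.78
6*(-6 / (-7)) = 36 / 7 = 5.14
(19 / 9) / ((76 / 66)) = 11 / 6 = 1.83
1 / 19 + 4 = 77 / 19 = 4.05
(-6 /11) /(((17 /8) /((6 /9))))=-0.17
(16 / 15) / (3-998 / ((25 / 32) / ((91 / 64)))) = -40 / 68001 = -0.00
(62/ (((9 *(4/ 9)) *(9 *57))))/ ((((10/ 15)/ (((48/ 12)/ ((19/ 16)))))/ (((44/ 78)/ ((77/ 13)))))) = 0.01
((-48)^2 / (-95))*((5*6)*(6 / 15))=-27648 / 95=-291.03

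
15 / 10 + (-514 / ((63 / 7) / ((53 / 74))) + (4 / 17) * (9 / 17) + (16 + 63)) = 7645195 / 192474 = 39.72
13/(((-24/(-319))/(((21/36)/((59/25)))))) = 725725/16992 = 42.71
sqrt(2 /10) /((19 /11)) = 11 * sqrt(5) /95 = 0.26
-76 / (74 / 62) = -2356 / 37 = -63.68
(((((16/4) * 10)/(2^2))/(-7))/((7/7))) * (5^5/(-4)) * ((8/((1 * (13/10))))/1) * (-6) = -41208.79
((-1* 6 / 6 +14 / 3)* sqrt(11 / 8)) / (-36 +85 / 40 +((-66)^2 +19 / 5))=110* sqrt(22) / 519111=0.00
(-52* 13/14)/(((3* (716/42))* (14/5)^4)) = -105625/6876464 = -0.02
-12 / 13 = -0.92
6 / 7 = 0.86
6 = 6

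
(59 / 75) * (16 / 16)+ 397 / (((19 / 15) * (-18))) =-47383 / 2850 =-16.63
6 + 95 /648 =6.15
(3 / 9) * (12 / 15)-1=-11 / 15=-0.73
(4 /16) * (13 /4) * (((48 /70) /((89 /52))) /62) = 507 /96565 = 0.01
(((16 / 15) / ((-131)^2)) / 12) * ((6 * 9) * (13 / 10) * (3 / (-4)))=-117 / 429025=-0.00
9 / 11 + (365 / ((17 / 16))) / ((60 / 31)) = 100031 / 561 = 178.31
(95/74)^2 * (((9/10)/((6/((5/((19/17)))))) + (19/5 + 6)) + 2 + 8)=33.74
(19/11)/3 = 19/33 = 0.58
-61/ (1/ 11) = -671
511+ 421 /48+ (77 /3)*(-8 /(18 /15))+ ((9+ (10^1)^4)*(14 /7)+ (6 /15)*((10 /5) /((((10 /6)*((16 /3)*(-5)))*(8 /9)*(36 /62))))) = 1466396989 /72000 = 20366.62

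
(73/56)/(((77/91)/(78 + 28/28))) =121.71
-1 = -1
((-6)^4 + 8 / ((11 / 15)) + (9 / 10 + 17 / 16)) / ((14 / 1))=1151807 / 12320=93.49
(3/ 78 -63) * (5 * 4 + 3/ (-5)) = -158789/ 130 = -1221.45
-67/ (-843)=67/ 843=0.08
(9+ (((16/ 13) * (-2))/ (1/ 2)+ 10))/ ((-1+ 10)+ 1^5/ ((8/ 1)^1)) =1464/ 949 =1.54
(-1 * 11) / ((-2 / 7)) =77 / 2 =38.50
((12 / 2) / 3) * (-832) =-1664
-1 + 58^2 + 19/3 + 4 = 10120/3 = 3373.33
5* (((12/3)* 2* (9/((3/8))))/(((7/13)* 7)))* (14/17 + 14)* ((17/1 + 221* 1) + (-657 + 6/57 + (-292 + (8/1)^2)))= -324829440/133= -2442326.62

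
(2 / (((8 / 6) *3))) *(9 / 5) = 9 / 10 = 0.90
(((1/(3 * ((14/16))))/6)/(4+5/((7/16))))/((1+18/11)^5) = 161051/4984209207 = 0.00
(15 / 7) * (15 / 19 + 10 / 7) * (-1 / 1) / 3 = -1475 / 931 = -1.58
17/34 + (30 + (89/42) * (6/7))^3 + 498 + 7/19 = 146216827495/4470662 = 32705.86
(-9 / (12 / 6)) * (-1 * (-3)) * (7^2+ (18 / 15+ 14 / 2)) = -3861 / 5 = -772.20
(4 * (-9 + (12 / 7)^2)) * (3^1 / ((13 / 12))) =-67.14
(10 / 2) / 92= 5 / 92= 0.05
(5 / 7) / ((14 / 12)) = 30 / 49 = 0.61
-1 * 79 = -79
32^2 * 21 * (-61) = -1311744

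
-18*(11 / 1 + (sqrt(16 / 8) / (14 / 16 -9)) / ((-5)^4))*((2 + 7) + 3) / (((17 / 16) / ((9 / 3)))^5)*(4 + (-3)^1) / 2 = -302707113984 / 1419857 + 220150628352*sqrt(2) / 57681690625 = -213190.10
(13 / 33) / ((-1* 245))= -13 / 8085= -0.00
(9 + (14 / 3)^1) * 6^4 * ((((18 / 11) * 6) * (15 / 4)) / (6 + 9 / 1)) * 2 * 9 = 8608032 / 11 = 782548.36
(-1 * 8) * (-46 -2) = 384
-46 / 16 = -23 / 8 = -2.88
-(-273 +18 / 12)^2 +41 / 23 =-6781363 / 92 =-73710.47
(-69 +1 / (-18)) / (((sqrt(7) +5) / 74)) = -229955 / 162 +45991 * sqrt(7) / 162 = -668.36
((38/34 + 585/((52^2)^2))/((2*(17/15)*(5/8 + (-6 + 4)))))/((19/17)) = -14573145/45416384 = -0.32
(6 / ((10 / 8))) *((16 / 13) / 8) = 0.74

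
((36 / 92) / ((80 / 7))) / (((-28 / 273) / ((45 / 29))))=-22113 / 42688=-0.52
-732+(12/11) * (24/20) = -40188/55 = -730.69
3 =3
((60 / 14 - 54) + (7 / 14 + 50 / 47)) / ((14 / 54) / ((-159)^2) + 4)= -21626403921 / 1796573590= -12.04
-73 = -73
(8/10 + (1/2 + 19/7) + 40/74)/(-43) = -11797/111370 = -0.11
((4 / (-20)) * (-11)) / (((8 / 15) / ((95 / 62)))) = 3135 / 496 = 6.32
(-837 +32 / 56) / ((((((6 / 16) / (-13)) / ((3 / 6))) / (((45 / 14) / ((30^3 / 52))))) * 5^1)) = 197899 / 11025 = 17.95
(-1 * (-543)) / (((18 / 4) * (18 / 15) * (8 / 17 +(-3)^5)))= -15385 / 37107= -0.41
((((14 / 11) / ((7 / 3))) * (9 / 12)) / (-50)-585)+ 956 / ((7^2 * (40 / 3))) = -31453071 / 53900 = -583.54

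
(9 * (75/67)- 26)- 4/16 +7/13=-54479/3484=-15.64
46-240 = -194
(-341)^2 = 116281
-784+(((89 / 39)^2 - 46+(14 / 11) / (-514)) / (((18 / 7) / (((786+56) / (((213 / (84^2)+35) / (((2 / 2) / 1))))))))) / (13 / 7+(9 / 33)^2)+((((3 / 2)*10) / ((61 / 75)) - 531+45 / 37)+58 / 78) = -133074008386735232998 / 89190424966875453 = -1492.02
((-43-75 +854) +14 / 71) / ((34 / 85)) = 130675 / 71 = 1840.49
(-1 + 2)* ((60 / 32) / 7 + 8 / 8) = 71 / 56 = 1.27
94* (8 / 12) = 188 / 3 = 62.67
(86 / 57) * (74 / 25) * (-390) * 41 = -6784024 / 95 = -71410.78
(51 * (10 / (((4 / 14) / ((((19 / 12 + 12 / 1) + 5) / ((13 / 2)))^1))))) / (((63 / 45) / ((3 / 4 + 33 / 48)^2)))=50135975 / 6656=7532.45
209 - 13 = 196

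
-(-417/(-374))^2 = -173889/139876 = -1.24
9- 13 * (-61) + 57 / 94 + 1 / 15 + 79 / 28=15900461 / 19740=805.49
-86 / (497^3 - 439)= -43 / 61381517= -0.00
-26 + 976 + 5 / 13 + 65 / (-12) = 147415 / 156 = 944.97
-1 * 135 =-135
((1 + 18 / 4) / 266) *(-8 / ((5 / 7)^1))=-0.23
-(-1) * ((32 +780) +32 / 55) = 44692 / 55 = 812.58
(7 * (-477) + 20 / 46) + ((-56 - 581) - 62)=-92864 / 23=-4037.57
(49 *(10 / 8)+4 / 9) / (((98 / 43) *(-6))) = -95503 / 21168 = -4.51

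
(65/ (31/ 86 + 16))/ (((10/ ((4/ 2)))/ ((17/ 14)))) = 9503/ 9849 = 0.96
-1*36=-36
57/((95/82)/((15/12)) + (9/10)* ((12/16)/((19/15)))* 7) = 355224/29023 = 12.24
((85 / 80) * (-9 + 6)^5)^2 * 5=85325805 / 256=333303.93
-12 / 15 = -4 / 5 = -0.80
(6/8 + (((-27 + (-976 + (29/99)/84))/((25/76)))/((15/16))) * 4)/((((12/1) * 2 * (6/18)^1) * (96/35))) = -40567891141/68428800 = -592.85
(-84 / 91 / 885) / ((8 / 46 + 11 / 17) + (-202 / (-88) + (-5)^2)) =-68816 / 1855047025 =-0.00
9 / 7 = 1.29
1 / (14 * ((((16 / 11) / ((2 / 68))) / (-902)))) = -4961 / 3808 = -1.30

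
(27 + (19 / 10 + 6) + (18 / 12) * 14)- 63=-71 / 10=-7.10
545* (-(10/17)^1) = -5450/17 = -320.59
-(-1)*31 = 31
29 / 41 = 0.71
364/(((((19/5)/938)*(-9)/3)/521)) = -889430360/57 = -15604041.40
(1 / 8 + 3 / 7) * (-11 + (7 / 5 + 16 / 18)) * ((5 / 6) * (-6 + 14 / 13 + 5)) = -217 / 702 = -0.31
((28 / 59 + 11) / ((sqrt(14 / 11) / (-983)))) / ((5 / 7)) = -665491 *sqrt(154) / 590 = -13997.50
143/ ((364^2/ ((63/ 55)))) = 9/ 7280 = 0.00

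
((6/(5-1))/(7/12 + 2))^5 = 1889568/28629151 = 0.07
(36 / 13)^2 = 1296 / 169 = 7.67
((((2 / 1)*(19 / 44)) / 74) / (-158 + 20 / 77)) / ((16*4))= -133 / 115046912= -0.00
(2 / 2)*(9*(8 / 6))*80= 960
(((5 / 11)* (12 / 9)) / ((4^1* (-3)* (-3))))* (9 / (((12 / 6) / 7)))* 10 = 175 / 33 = 5.30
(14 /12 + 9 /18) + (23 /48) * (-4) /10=59 /40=1.48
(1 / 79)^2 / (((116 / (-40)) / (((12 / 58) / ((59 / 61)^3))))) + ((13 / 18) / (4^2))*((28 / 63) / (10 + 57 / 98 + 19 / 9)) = 681177487740863 / 434443007981998980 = 0.00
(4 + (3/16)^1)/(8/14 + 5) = 469/624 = 0.75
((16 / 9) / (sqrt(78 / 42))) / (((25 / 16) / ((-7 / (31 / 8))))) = -14336 * sqrt(91) / 90675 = -1.51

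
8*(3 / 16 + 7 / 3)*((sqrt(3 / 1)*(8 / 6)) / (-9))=-242*sqrt(3) / 81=-5.17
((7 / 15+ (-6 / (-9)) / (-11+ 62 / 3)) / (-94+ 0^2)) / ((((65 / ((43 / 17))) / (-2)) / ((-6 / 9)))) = -20038 / 67775175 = -0.00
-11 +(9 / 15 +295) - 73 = 1058 / 5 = 211.60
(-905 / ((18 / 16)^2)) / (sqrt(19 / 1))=-164.05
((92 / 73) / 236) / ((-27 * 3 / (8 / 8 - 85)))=644 / 116289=0.01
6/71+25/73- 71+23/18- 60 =-12062471/93294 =-129.30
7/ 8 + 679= 5439/ 8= 679.88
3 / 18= 1 / 6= 0.17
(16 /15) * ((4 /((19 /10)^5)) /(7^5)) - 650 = -81150800711350 /124847387679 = -650.00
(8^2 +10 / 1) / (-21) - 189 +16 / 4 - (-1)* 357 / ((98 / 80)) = 2161 / 21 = 102.90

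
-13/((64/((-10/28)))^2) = -325/802816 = -0.00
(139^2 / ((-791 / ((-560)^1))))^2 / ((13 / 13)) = 2389126662400 / 12769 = 187103662.18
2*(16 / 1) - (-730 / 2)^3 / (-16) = -48626613 / 16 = -3039163.31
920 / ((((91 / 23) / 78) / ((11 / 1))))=1396560 / 7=199508.57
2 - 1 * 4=-2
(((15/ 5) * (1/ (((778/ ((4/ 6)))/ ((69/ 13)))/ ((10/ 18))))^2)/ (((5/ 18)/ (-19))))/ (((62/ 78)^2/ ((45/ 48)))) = -2261475/ 1163355848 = -0.00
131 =131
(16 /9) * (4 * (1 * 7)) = 448 /9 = 49.78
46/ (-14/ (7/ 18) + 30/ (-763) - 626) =-17549/ 252568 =-0.07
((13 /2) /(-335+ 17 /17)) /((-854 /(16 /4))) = 13 /142618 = 0.00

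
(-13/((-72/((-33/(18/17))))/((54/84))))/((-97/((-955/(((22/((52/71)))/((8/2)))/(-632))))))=433506970/144627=2997.41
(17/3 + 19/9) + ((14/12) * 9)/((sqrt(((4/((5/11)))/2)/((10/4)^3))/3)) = 70/9 + 1575 * sqrt(11)/88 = 67.14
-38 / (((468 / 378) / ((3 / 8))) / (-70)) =41895 / 52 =805.67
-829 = -829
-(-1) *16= 16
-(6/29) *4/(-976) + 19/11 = 67255/38918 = 1.73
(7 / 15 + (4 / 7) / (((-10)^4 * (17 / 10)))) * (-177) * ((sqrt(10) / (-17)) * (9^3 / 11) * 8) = 7166148732 * sqrt(10) / 2781625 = 8146.80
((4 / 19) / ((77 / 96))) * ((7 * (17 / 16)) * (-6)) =-2448 / 209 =-11.71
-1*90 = -90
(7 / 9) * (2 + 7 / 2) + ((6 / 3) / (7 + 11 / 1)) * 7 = 91 / 18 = 5.06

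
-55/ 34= -1.62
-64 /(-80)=4 /5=0.80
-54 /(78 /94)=-65.08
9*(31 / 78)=3.58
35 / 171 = 0.20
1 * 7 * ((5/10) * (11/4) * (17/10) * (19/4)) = 24871/320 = 77.72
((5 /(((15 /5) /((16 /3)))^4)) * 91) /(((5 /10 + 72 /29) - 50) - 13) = -1729495040 /22838841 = -75.73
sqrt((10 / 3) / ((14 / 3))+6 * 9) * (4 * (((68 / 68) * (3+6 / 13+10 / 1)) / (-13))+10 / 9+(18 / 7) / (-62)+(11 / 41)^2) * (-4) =6658785128 * sqrt(2681) / 3883780719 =88.77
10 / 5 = 2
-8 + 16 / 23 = -168 / 23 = -7.30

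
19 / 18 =1.06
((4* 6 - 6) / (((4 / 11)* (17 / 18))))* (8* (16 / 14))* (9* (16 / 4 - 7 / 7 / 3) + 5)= 2166912 / 119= 18209.34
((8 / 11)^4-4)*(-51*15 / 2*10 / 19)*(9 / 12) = 156255075 / 278179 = 561.71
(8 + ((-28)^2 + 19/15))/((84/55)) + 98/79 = 10364927/19908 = 520.64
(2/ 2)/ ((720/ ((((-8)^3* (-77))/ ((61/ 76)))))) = 187264/ 2745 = 68.22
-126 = -126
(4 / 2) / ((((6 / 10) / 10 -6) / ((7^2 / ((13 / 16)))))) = -78400 / 3861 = -20.31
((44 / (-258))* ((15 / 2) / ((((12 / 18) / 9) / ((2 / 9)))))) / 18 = -55 / 258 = -0.21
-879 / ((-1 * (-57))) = -15.42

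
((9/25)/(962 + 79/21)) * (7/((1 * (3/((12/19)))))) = 5292/9633475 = 0.00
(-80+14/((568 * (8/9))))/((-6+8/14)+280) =-1271879/4366784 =-0.29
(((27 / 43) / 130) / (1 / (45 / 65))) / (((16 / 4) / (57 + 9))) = 8019 / 145340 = 0.06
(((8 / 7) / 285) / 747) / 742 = 4 / 552888315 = 0.00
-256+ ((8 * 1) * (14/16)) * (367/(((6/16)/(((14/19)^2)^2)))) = 689439104/390963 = 1763.44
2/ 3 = 0.67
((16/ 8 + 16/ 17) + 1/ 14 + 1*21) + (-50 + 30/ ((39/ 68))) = 81435/ 3094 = 26.32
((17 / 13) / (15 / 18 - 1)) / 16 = -51 / 104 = -0.49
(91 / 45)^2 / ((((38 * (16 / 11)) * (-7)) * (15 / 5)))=-13013 / 3693600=-0.00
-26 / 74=-13 / 37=-0.35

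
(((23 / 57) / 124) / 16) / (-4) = -0.00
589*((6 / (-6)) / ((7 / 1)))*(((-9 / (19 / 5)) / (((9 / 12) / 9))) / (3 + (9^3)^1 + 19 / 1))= 16740 / 5257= 3.18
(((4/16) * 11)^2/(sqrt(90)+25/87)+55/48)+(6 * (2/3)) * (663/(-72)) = -38887721/1088936+2747547 * sqrt(10)/10889360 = -34.91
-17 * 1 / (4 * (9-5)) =-17 / 16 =-1.06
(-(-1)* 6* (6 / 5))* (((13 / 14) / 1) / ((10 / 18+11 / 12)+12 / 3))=8424 / 6895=1.22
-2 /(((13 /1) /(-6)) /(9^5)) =708588 /13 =54506.77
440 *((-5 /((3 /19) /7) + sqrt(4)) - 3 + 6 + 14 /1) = -89173.33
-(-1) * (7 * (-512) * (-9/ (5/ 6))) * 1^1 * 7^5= 3252759552/ 5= 650551910.40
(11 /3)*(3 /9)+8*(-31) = -246.78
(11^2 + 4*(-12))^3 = 389017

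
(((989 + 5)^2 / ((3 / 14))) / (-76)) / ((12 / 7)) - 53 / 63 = -84726101 / 2394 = -35391.02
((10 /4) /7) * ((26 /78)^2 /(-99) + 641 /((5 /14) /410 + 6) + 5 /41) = 67281004885 /1761634413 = 38.19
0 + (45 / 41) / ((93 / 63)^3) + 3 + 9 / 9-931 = -1131849792 / 1221431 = -926.66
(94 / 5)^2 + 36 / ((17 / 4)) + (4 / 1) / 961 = 147815032 / 408425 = 361.91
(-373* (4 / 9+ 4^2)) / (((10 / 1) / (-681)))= 6265654 / 15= 417710.27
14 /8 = 7 /4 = 1.75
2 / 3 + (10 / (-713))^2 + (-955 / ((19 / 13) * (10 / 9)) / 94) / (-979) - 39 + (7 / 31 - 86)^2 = 39033672257244385 / 5333280877716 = 7318.89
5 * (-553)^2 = 1529045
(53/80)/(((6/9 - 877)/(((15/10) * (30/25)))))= -0.00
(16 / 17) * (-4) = -64 / 17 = -3.76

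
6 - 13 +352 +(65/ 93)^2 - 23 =2789203/ 8649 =322.49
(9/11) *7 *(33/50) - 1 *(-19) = 1139/50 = 22.78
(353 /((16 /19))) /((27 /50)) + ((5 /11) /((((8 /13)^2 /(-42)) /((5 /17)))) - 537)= 36263309 /161568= 224.45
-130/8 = -65/4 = -16.25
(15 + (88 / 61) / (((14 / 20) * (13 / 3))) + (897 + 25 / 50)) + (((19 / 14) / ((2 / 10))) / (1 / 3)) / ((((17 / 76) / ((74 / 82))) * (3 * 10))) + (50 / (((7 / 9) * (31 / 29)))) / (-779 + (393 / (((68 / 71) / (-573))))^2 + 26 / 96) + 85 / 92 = 969601518401218931178039833 / 1057781166705875070476836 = 916.64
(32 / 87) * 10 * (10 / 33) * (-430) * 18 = -2752000 / 319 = -8626.96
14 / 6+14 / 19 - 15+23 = 631 / 57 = 11.07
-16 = -16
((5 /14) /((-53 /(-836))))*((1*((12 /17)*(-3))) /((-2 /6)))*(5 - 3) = 71.58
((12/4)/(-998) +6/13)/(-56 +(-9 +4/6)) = -17847/2503982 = -0.01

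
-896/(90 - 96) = 448/3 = 149.33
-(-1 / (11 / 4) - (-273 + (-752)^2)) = 6217545 / 11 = 565231.36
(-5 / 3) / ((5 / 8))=-2.67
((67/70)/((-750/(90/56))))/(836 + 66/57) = -1273/519596000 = -0.00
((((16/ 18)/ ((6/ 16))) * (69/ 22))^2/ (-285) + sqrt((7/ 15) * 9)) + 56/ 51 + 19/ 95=3.15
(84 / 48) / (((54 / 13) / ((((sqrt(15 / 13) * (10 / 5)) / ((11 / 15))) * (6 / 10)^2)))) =7 * sqrt(195) / 220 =0.44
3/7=0.43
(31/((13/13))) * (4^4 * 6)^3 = 112340238336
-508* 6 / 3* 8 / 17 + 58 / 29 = -8094 / 17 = -476.12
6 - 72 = -66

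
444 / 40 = 111 / 10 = 11.10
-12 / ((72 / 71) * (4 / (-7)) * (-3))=-497 / 72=-6.90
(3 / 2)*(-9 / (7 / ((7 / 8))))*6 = -81 / 8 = -10.12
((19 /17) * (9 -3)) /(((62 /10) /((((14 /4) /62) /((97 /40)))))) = 39900 /1584689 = 0.03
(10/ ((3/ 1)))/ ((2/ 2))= 10/ 3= 3.33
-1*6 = -6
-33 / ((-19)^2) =-33 / 361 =-0.09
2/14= 1/7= 0.14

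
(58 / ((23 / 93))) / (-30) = -899 / 115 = -7.82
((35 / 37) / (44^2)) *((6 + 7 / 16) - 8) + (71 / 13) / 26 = 40539101 / 193692928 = 0.21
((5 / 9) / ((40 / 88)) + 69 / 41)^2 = 1149184 / 136161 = 8.44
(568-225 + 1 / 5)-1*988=-3224 / 5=-644.80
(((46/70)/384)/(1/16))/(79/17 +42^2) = 391/25256280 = 0.00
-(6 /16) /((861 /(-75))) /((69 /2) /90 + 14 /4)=1125 /133742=0.01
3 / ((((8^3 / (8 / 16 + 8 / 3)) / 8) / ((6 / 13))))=57 / 832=0.07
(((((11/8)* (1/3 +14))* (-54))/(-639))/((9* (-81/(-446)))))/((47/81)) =1.76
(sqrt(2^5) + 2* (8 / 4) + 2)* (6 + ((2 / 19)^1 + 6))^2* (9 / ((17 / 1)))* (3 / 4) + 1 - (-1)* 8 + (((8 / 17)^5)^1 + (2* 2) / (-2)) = 1428300* sqrt(2) / 6137 + 182539374337 / 512568377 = 685.27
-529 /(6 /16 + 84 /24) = -4232 /31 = -136.52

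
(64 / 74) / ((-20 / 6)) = -48 / 185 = -0.26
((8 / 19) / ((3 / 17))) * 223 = 30328 / 57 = 532.07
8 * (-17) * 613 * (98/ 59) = -8170064/ 59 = -138475.66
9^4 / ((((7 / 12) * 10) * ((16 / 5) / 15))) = 295245 / 56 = 5272.23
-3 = -3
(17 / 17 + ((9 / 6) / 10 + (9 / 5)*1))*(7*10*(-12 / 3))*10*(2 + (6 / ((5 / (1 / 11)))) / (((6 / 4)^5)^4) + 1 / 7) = -226295772120004 / 12784876137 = -17700.27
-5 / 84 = -0.06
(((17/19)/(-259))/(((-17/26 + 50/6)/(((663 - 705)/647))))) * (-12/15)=-31824/1362248795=-0.00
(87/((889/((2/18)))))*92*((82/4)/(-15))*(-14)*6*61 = 13345336/1905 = 7005.43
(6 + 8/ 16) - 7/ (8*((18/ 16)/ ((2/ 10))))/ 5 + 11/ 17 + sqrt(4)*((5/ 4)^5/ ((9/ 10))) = 4536187/ 326400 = 13.90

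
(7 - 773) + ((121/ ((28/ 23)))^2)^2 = 59985932791425/ 614656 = 97592690.53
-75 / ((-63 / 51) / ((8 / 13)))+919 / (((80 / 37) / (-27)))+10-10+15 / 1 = -83164171 / 7280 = -11423.65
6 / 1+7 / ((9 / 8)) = 12.22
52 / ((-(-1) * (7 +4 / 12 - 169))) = -156 / 485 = -0.32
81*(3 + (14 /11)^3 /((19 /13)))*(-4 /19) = -36138636 /480491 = -75.21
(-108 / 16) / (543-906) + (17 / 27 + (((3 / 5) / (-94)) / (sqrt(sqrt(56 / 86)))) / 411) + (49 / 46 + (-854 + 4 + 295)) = -166298021 / 300564-sqrt(2) *43^(1 / 4) *7^(3 / 4) / 901460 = -553.29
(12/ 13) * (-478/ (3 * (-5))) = 1912/ 65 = 29.42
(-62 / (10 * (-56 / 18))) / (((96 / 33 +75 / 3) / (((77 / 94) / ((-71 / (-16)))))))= 67518 / 5122295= 0.01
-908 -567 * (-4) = 1360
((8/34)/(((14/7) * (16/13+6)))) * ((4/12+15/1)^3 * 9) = 1265368/2397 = 527.90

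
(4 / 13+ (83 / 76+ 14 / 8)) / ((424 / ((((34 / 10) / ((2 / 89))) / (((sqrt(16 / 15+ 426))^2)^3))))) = 397275975 / 27531103102454848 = 0.00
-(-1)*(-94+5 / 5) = -93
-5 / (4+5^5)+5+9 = 43801 / 3129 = 14.00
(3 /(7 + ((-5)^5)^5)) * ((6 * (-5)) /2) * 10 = 225 /149011611938476559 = 0.00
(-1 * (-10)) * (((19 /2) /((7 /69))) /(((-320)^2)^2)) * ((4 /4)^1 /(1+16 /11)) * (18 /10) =4807 /73400320000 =0.00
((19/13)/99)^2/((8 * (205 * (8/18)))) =361/1207308960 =0.00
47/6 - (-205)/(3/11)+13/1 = 1545/2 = 772.50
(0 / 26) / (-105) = 0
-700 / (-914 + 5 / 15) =2100 / 2741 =0.77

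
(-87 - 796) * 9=-7947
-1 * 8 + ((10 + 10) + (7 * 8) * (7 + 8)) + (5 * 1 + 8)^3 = 3049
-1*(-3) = 3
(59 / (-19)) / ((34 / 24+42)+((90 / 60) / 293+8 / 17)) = -3526548 / 49847165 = -0.07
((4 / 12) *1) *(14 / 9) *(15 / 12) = 35 / 54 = 0.65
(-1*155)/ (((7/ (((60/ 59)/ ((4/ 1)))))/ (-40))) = 93000/ 413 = 225.18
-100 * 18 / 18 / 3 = -100 / 3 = -33.33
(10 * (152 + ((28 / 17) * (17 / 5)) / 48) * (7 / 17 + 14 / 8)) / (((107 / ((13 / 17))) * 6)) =5813899 / 1484304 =3.92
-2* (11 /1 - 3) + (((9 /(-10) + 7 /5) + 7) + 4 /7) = -111 /14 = -7.93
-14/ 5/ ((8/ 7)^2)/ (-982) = 343/ 157120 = 0.00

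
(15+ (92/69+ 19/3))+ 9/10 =707/30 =23.57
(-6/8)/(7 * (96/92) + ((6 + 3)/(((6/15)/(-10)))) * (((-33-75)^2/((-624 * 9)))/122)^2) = -14463527/139604651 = -0.10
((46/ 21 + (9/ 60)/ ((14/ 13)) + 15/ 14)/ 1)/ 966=2857/ 811440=0.00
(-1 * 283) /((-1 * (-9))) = -283 /9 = -31.44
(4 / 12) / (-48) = -1 / 144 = -0.01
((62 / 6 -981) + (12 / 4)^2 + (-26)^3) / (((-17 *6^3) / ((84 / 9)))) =47.12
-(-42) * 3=126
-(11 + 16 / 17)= -203 / 17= -11.94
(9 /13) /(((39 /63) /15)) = 2835 /169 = 16.78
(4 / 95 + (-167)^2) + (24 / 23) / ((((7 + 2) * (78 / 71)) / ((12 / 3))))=7129802089 / 255645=27889.46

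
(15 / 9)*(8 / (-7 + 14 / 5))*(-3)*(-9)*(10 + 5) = -9000 / 7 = -1285.71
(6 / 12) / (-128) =-1 / 256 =-0.00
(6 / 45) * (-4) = -0.53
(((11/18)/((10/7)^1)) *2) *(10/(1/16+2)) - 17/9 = 61/27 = 2.26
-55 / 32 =-1.72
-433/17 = -25.47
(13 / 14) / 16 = 13 / 224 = 0.06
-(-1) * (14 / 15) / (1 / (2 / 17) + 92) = 28 / 3015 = 0.01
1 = 1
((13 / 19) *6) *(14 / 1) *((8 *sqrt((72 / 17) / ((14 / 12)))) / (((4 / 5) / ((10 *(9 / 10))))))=168480 *sqrt(357) / 323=9855.53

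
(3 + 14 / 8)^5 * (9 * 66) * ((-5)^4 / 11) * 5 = 408048541.26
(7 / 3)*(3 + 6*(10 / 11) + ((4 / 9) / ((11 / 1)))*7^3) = 15463 / 297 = 52.06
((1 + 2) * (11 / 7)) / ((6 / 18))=14.14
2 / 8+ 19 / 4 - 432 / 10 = -191 / 5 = -38.20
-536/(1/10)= -5360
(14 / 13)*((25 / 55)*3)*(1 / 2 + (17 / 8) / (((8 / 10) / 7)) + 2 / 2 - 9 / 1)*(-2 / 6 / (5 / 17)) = -42245 / 2288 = -18.46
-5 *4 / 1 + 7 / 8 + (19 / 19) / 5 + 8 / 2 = -14.92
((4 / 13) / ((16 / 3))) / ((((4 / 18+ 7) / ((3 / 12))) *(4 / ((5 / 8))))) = 27 / 86528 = 0.00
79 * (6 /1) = 474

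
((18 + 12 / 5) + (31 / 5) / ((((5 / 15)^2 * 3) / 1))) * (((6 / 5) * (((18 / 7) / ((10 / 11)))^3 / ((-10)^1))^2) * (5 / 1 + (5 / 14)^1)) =330459532439751 / 257357187500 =1284.05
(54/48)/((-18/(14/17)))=-7/136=-0.05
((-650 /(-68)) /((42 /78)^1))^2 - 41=15528221 /56644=274.14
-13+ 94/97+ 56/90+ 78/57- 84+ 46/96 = -124151861/1326960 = -93.56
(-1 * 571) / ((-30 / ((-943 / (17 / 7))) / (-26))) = 48999223 / 255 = 192153.82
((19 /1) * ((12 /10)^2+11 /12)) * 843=3774673 /100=37746.73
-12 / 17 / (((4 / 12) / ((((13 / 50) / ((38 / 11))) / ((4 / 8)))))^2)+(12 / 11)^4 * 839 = 66722217647157 / 56157385625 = 1188.13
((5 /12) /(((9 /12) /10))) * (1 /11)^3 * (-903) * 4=-60200 /3993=-15.08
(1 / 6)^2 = 1 / 36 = 0.03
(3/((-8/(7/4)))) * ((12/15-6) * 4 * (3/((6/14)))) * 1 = 95.55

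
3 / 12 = 1 / 4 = 0.25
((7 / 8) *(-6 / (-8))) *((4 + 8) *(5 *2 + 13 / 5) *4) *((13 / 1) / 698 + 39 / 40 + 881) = 48868832439 / 139600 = 350063.27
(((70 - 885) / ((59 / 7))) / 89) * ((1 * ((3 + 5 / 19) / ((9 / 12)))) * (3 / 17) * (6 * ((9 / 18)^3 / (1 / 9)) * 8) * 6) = -458408160 / 1696073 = -270.28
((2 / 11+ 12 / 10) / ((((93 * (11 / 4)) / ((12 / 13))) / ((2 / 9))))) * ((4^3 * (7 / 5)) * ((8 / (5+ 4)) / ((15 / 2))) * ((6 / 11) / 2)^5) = 17432576 / 981666239125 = 0.00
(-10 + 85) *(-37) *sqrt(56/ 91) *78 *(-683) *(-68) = -7886068114.23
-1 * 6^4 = -1296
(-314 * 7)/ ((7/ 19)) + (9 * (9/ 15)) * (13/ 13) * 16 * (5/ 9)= -5918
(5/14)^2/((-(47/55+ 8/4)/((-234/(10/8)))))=8.36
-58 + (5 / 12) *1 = -691 / 12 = -57.58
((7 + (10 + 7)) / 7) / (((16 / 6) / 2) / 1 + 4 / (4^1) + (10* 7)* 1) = 72 / 1519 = 0.05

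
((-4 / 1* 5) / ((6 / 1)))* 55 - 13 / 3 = -563 / 3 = -187.67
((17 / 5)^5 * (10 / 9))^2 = 8063975601796 / 31640625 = 254861.45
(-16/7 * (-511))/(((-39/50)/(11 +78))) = -5197600/39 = -133271.79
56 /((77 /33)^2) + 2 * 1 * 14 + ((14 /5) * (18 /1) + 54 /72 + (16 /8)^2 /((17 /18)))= 222937 /2380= 93.67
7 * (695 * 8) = 38920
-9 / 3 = -3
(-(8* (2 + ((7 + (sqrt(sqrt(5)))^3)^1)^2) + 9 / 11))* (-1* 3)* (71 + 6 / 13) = 515595 / 143 + 22296* (5^(3 / 4) + 7)^2 / 13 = 187105.35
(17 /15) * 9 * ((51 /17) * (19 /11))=2907 /55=52.85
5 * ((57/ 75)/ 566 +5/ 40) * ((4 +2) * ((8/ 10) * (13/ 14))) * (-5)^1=-278889/ 19810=-14.08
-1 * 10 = -10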